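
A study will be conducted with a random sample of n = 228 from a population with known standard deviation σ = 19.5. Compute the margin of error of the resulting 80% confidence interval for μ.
Margin of error = 1.66

Margin of error = z* · σ/√n
= 1.282 · 19.5/√228
= 1.282 · 19.5/15.0997
= 1.66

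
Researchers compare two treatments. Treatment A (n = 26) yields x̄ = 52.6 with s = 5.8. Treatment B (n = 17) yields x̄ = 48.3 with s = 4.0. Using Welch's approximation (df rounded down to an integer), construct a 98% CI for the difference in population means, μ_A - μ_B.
(0.68, 7.92)

Difference: x̄₁ - x̄₂ = 4.30
SE = √(s₁²/n₁ + s₂²/n₂) = √(5.8²/26 + 4.0²/17) = 1.4950
df = 40.84 → 40 (Welch–Satterthwaite, rounded down)
t* = 2.423

CI: 4.30 ± 2.423 · 1.4950 = 4.30 ± 3.62 = (0.68, 7.92)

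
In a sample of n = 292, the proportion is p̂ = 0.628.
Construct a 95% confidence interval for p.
(0.573, 0.683)

Proportion CI:
SE = √(p̂(1-p̂)/n) = √(0.628 · 0.372 / 292) = 0.02829

z* = 1.960
Margin = z* · SE = 1.960 · 0.02829 = 0.0554

CI: 0.628 ± 0.0554 = (0.573, 0.683)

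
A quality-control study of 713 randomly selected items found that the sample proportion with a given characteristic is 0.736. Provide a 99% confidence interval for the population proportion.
(0.693, 0.779)

Proportion CI:
SE = √(p̂(1-p̂)/n) = √(0.736 · 0.264 / 713) = 0.01651

z* = 2.576
Margin = z* · SE = 2.576 · 0.01651 = 0.0425

CI: 0.736 ± 0.0425 = (0.693, 0.779)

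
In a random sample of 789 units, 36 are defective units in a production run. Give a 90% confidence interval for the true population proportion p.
(0.033, 0.058)

Proportion CI:
p̂ = 36/789 = 0.04563
SE = √(p̂(1-p̂)/n) = √(0.04563 · 0.95437 / 789) = 0.00743

z* = 1.645
Margin = z* · SE = 1.645 · 0.00743 = 0.0122

CI: 0.04563 ± 0.0122 = (0.033, 0.058)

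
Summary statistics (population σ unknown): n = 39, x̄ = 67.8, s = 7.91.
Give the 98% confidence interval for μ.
(64.72, 70.88)

t-interval (σ unknown):
df = n - 1 = 38
t* = 2.429 for 98% confidence

Margin of error = t* · s/√n = 2.429 · 7.91/√39 = 3.08

CI: (64.72, 70.88)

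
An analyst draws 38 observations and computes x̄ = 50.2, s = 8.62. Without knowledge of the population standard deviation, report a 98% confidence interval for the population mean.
(46.80, 53.60)

t-interval (σ unknown):
df = n - 1 = 37
t* = 2.431 for 98% confidence

Margin of error = t* · s/√n = 2.431 · 8.62/√38 = 3.40

CI: (46.80, 53.60)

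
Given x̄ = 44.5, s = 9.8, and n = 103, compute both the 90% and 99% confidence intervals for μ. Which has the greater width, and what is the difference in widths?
99% CI is wider by 1.86

df = 102
90% CI: t* = 1.660, (42.90, 46.10), width = 2 · t* · s/√n = 3.21
99% CI: t* = 2.625, (41.97, 47.03), width = 2 · t* · s/√n = 5.07

The 99% CI is wider by 5.07 - 3.21 = 1.86.
Higher confidence requires a wider interval.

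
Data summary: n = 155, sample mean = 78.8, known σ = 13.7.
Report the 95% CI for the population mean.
(76.64, 80.96)

z-interval (σ known):
z* = 1.960 for 95% confidence

Margin of error = z* · σ/√n = 1.960 · 13.7/√155 = 2.16

CI: (78.8 - 2.16, 78.8 + 2.16) = (76.64, 80.96)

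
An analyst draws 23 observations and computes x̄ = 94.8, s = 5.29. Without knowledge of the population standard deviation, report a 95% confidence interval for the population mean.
(92.51, 97.09)

t-interval (σ unknown):
df = n - 1 = 22
t* = 2.074 for 95% confidence

Margin of error = t* · s/√n = 2.074 · 5.29/√23 = 2.29

CI: (92.51, 97.09)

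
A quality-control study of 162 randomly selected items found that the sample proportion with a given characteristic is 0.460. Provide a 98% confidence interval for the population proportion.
(0.369, 0.551)

Proportion CI:
SE = √(p̂(1-p̂)/n) = √(0.460 · 0.540 / 162) = 0.03916

z* = 2.326
Margin = z* · SE = 2.326 · 0.03916 = 0.0911

CI: 0.460 ± 0.0911 = (0.369, 0.551)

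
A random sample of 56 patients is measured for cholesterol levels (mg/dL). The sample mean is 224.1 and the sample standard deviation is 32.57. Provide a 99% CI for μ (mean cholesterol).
(212.49, 235.71)

t-interval (σ unknown):
df = n - 1 = 55
t* = 2.668 for 99% confidence

Margin of error = t* · s/√n = 2.668 · 32.57/√56 = 11.61

CI: (212.49, 235.71)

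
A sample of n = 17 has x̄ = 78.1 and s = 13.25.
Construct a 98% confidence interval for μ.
(69.80, 86.40)

t-interval (σ unknown):
df = n - 1 = 16
t* = 2.583 for 98% confidence

Margin of error = t* · s/√n = 2.583 · 13.25/√17 = 8.30

CI: (69.80, 86.40)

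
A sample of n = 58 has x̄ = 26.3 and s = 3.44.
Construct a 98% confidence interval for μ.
(25.22, 27.38)

t-interval (σ unknown):
df = n - 1 = 57
t* = 2.394 for 98% confidence

Margin of error = t* · s/√n = 2.394 · 3.44/√58 = 1.08

CI: (25.22, 27.38)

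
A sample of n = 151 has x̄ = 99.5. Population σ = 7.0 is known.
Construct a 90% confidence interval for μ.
(98.56, 100.44)

z-interval (σ known):
z* = 1.645 for 90% confidence

Margin of error = z* · σ/√n = 1.645 · 7.0/√151 = 0.94

CI: (99.5 - 0.94, 99.5 + 0.94) = (98.56, 100.44)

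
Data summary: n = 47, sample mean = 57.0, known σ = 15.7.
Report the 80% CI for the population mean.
(54.06, 59.94)

z-interval (σ known):
z* = 1.282 for 80% confidence

Margin of error = z* · σ/√n = 1.282 · 15.7/√47 = 2.94

CI: (57.0 - 2.94, 57.0 + 2.94) = (54.06, 59.94)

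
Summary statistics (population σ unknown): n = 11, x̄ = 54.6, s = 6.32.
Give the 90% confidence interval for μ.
(51.15, 58.05)

t-interval (σ unknown):
df = n - 1 = 10
t* = 1.812 for 90% confidence

Margin of error = t* · s/√n = 1.812 · 6.32/√11 = 3.45

CI: (51.15, 58.05)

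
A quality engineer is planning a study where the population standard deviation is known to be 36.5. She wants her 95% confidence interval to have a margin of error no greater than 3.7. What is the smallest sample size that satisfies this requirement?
n ≥ 374

For margin E ≤ 3.7:
n ≥ (z* · σ / E)²
n ≥ (1.960 · 36.5 / 3.7)²
n ≥ 373.85

Minimum n = 374 (rounding up)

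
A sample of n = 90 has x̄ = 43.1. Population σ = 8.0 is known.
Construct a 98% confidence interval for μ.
(41.14, 45.06)

z-interval (σ known):
z* = 2.326 for 98% confidence

Margin of error = z* · σ/√n = 2.326 · 8.0/√90 = 1.96

CI: (43.1 - 1.96, 43.1 + 1.96) = (41.14, 45.06)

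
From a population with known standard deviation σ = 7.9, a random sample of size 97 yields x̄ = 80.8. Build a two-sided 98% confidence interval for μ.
(78.93, 82.67)

z-interval (σ known):
z* = 2.326 for 98% confidence

Margin of error = z* · σ/√n = 2.326 · 7.9/√97 = 1.87

CI: (80.8 - 1.87, 80.8 + 1.87) = (78.93, 82.67)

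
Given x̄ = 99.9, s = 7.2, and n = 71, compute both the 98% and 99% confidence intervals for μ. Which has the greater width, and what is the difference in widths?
99% CI is wider by 0.46

df = 70
98% CI: t* = 2.381, (97.87, 101.93), width = 2 · t* · s/√n = 4.07
99% CI: t* = 2.648, (97.64, 102.16), width = 2 · t* · s/√n = 4.53

The 99% CI is wider by 4.53 - 4.07 = 0.46.
Higher confidence requires a wider interval.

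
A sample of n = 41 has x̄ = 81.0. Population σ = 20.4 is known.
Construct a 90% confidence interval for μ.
(75.76, 86.24)

z-interval (σ known):
z* = 1.645 for 90% confidence

Margin of error = z* · σ/√n = 1.645 · 20.4/√41 = 5.24

CI: (81.0 - 5.24, 81.0 + 5.24) = (75.76, 86.24)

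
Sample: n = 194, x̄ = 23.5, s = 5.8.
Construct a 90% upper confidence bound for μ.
μ ≤ 24.04

Upper bound (one-sided):
t* = 1.286 (one-sided for 90%)
Upper bound = x̄ + t* · s/√n = 23.5 + 1.286 · 5.8/√194 = 24.04

We are 90% confident that μ ≤ 24.04.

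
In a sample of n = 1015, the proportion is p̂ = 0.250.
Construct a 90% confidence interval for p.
(0.228, 0.272)

Proportion CI:
SE = √(p̂(1-p̂)/n) = √(0.250 · 0.750 / 1015) = 0.01359

z* = 1.645
Margin = z* · SE = 1.645 · 0.01359 = 0.0224

CI: 0.250 ± 0.0224 = (0.228, 0.272)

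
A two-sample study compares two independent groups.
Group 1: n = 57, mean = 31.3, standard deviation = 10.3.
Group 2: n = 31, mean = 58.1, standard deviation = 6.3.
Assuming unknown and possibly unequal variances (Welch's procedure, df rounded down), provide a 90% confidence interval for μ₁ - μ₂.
(-29.75, -23.85)

Difference: x̄₁ - x̄₂ = -26.80
SE = √(s₁²/n₁ + s₂²/n₂) = √(10.3²/57 + 6.3²/31) = 1.7724
df = 84.71 → 84 (Welch–Satterthwaite, rounded down)
t* = 1.663

CI: -26.80 ± 1.663 · 1.7724 = -26.80 ± 2.95 = (-29.75, -23.85)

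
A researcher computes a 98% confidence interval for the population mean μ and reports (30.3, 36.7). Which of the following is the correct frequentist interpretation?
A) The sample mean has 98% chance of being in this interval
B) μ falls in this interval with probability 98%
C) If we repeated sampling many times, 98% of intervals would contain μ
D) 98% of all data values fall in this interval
C

A) Wrong — x̄ is observed and sits in the interval by construction.
B) Wrong — μ is fixed; the randomness lives in the interval, not in μ.
C) Correct — this is the frequentist long-run coverage interpretation.
D) Wrong — a CI is about the parameter μ, not individual data values.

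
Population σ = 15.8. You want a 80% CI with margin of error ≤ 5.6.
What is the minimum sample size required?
n ≥ 14

For margin E ≤ 5.6:
n ≥ (z* · σ / E)²
n ≥ (1.282 · 15.8 / 5.6)²
n ≥ 13.08

Minimum n = 14 (rounding up)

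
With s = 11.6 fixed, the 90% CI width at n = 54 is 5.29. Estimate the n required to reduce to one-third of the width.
n ≈ 486

CI width ∝ 1/√n
To reduce width by factor 3, need √n to grow by 3 → need 3² = 9 times as many samples.

Current: n = 54, width = 5.29
New: n = 486, width ≈ 1.73

Width reduced by factor of 5.29/1.73 = 3.06.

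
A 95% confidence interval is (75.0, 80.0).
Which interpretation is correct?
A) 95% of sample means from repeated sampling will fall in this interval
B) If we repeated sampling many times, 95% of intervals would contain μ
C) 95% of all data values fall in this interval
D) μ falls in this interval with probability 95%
B

A) Wrong — coverage applies to intervals containing μ, not to future x̄ values.
B) Correct — this is the frequentist long-run coverage interpretation.
C) Wrong — a CI is about the parameter μ, not individual data values.
D) Wrong — μ is fixed; the randomness lives in the interval, not in μ.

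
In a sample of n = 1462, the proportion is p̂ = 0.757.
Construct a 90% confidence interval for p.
(0.739, 0.775)

Proportion CI:
SE = √(p̂(1-p̂)/n) = √(0.757 · 0.243 / 1462) = 0.01122

z* = 1.645
Margin = z* · SE = 1.645 · 0.01122 = 0.0185

CI: 0.757 ± 0.0185 = (0.739, 0.775)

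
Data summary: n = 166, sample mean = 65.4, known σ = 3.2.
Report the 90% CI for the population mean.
(64.99, 65.81)

z-interval (σ known):
z* = 1.645 for 90% confidence

Margin of error = z* · σ/√n = 1.645 · 3.2/√166 = 0.41

CI: (65.4 - 0.41, 65.4 + 0.41) = (64.99, 65.81)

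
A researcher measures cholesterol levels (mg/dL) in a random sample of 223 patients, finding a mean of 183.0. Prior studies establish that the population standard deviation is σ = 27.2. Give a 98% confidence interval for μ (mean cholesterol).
(178.76, 187.24)

z-interval (σ known):
z* = 2.326 for 98% confidence

Margin of error = z* · σ/√n = 2.326 · 27.2/√223 = 4.24

CI: (183.0 - 4.24, 183.0 + 4.24) = (178.76, 187.24)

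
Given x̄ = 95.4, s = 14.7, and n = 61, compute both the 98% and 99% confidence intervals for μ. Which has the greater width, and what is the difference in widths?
99% CI is wider by 1.01

df = 60
98% CI: t* = 2.390, (90.90, 99.90), width = 2 · t* · s/√n = 9.00
99% CI: t* = 2.660, (90.39, 100.41), width = 2 · t* · s/√n = 10.01

The 99% CI is wider by 10.01 - 9.00 = 1.01.
Higher confidence requires a wider interval.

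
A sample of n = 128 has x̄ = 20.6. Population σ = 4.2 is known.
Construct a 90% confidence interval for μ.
(19.99, 21.21)

z-interval (σ known):
z* = 1.645 for 90% confidence

Margin of error = z* · σ/√n = 1.645 · 4.2/√128 = 0.61

CI: (20.6 - 0.61, 20.6 + 0.61) = (19.99, 21.21)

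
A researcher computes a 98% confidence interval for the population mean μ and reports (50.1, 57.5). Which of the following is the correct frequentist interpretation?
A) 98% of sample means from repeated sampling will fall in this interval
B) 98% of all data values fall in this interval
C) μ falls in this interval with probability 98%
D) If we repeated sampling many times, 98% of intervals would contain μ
D

A) Wrong — coverage applies to intervals containing μ, not to future x̄ values.
B) Wrong — a CI is about the parameter μ, not individual data values.
C) Wrong — μ is fixed; the randomness lives in the interval, not in μ.
D) Correct — this is the frequentist long-run coverage interpretation.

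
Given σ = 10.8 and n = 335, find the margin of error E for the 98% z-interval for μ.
Margin of error = 1.37

Margin of error = z* · σ/√n
= 2.326 · 10.8/√335
= 2.326 · 10.8/18.3030
= 1.37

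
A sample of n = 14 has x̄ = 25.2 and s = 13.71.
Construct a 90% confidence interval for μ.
(18.71, 31.69)

t-interval (σ unknown):
df = n - 1 = 13
t* = 1.771 for 90% confidence

Margin of error = t* · s/√n = 1.771 · 13.71/√14 = 6.49

CI: (18.71, 31.69)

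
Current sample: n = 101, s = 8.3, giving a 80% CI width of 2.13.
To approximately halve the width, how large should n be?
n ≈ 404

CI width ∝ 1/√n
To reduce width by factor 2, need √n to grow by 2 → need 2² = 4 times as many samples.

Current: n = 101, width = 2.13
New: n = 404, width ≈ 1.06

Width reduced by factor of 2.13/1.06 = 2.01.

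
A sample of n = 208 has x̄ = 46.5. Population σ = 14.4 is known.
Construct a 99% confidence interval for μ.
(43.93, 49.07)

z-interval (σ known):
z* = 2.576 for 99% confidence

Margin of error = z* · σ/√n = 2.576 · 14.4/√208 = 2.57

CI: (46.5 - 2.57, 46.5 + 2.57) = (43.93, 49.07)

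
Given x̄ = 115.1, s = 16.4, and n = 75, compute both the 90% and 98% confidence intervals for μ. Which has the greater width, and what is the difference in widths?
98% CI is wider by 2.70

df = 74
90% CI: t* = 1.666, (111.95, 118.25), width = 2 · t* · s/√n = 6.31
98% CI: t* = 2.378, (110.60, 119.60), width = 2 · t* · s/√n = 9.01

The 98% CI is wider by 9.01 - 6.31 = 2.70.
Higher confidence requires a wider interval.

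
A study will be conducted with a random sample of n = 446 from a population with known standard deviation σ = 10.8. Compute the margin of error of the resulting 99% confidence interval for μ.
Margin of error = 1.32

Margin of error = z* · σ/√n
= 2.576 · 10.8/√446
= 2.576 · 10.8/21.1187
= 1.32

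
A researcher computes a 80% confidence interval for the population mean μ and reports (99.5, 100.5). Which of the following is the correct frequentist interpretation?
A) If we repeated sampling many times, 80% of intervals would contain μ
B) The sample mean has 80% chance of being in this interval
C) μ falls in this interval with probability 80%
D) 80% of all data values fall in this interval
A

A) Correct — this is the frequentist long-run coverage interpretation.
B) Wrong — x̄ is observed and sits in the interval by construction.
C) Wrong — μ is fixed; the randomness lives in the interval, not in μ.
D) Wrong — a CI is about the parameter μ, not individual data values.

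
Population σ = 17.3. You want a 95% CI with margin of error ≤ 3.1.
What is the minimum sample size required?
n ≥ 120

For margin E ≤ 3.1:
n ≥ (z* · σ / E)²
n ≥ (1.960 · 17.3 / 3.1)²
n ≥ 119.64

Minimum n = 120 (rounding up)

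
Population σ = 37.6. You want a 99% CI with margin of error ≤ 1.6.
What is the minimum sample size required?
n ≥ 3665

For margin E ≤ 1.6:
n ≥ (z* · σ / E)²
n ≥ (2.576 · 37.6 / 1.6)²
n ≥ 3664.61

Minimum n = 3665 (rounding up)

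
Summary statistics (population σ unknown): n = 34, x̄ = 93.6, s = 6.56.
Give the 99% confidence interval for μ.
(90.53, 96.67)

t-interval (σ unknown):
df = n - 1 = 33
t* = 2.733 for 99% confidence

Margin of error = t* · s/√n = 2.733 · 6.56/√34 = 3.07

CI: (90.53, 96.67)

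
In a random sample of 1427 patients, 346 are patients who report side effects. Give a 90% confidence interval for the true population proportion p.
(0.224, 0.261)

Proportion CI:
p̂ = 346/1427 = 0.24247
SE = √(p̂(1-p̂)/n) = √(0.24247 · 0.75753 / 1427) = 0.01135

z* = 1.645
Margin = z* · SE = 1.645 · 0.01135 = 0.0187

CI: 0.24247 ± 0.0187 = (0.224, 0.261)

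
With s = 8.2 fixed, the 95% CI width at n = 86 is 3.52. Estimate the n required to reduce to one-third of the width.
n ≈ 774

CI width ∝ 1/√n
To reduce width by factor 3, need √n to grow by 3 → need 3² = 9 times as many samples.

Current: n = 86, width = 3.52
New: n = 774, width ≈ 1.16

Width reduced by factor of 3.52/1.16 = 3.03.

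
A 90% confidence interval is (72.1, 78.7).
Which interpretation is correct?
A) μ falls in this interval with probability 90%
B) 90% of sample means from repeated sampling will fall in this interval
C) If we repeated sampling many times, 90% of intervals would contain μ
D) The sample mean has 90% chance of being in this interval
C

A) Wrong — μ is fixed; the randomness lives in the interval, not in μ.
B) Wrong — coverage applies to intervals containing μ, not to future x̄ values.
C) Correct — this is the frequentist long-run coverage interpretation.
D) Wrong — x̄ is observed and sits in the interval by construction.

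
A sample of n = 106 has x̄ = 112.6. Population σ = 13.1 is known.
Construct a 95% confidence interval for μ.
(110.11, 115.09)

z-interval (σ known):
z* = 1.960 for 95% confidence

Margin of error = z* · σ/√n = 1.960 · 13.1/√106 = 2.49

CI: (112.6 - 2.49, 112.6 + 2.49) = (110.11, 115.09)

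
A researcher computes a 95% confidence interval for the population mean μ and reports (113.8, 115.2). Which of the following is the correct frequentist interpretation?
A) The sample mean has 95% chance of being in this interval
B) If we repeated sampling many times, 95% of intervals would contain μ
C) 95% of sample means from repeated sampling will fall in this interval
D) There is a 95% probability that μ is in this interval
B

A) Wrong — x̄ is observed and sits in the interval by construction.
B) Correct — this is the frequentist long-run coverage interpretation.
C) Wrong — coverage applies to intervals containing μ, not to future x̄ values.
D) Wrong — μ is fixed; the randomness lives in the interval, not in μ.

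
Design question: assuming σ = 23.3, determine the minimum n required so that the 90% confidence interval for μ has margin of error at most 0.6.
n ≥ 4081

For margin E ≤ 0.6:
n ≥ (z* · σ / E)²
n ≥ (1.645 · 23.3 / 0.6)²
n ≥ 4080.76

Minimum n = 4081 (rounding up)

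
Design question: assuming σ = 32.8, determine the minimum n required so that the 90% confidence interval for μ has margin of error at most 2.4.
n ≥ 506

For margin E ≤ 2.4:
n ≥ (z* · σ / E)²
n ≥ (1.645 · 32.8 / 2.4)²
n ≥ 505.43

Minimum n = 506 (rounding up)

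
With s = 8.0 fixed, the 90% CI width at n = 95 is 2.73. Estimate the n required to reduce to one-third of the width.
n ≈ 855

CI width ∝ 1/√n
To reduce width by factor 3, need √n to grow by 3 → need 3² = 9 times as many samples.

Current: n = 95, width = 2.73
New: n = 855, width ≈ 0.90

Width reduced by factor of 2.73/0.90 = 3.03.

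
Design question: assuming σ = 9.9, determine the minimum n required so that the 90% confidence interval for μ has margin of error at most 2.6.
n ≥ 40

For margin E ≤ 2.6:
n ≥ (z* · σ / E)²
n ≥ (1.645 · 9.9 / 2.6)²
n ≥ 39.23

Minimum n = 40 (rounding up)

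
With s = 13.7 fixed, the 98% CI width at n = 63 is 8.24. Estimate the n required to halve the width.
n ≈ 252

CI width ∝ 1/√n
To reduce width by factor 2, need √n to grow by 2 → need 2² = 4 times as many samples.

Current: n = 63, width = 8.24
New: n = 252, width ≈ 4.04

Width reduced by factor of 8.24/4.04 = 2.04.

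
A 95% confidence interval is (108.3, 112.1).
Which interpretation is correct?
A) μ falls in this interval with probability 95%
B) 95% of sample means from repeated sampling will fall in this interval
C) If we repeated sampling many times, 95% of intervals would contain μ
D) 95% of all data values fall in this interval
C

A) Wrong — μ is fixed; the randomness lives in the interval, not in μ.
B) Wrong — coverage applies to intervals containing μ, not to future x̄ values.
C) Correct — this is the frequentist long-run coverage interpretation.
D) Wrong — a CI is about the parameter μ, not individual data values.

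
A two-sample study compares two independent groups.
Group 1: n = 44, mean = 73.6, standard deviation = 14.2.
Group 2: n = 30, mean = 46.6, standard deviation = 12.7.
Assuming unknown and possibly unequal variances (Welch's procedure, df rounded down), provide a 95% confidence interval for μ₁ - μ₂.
(20.70, 33.30)

Difference: x̄₁ - x̄₂ = 27.00
SE = √(s₁²/n₁ + s₂²/n₂) = √(14.2²/44 + 12.7²/30) = 3.1558
df = 66.78 → 66 (Welch–Satterthwaite, rounded down)
t* = 1.997

CI: 27.00 ± 1.997 · 3.1558 = 27.00 ± 6.30 = (20.70, 33.30)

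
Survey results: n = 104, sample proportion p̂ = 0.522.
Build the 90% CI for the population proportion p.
(0.441, 0.603)

Proportion CI:
SE = √(p̂(1-p̂)/n) = √(0.522 · 0.478 / 104) = 0.04898

z* = 1.645
Margin = z* · SE = 1.645 · 0.04898 = 0.0806

CI: 0.522 ± 0.0806 = (0.441, 0.603)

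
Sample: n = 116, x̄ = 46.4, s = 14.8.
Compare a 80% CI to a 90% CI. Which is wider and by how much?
90% CI is wider by 1.02

df = 115
80% CI: t* = 1.289, (44.63, 48.17), width = 2 · t* · s/√n = 3.54
90% CI: t* = 1.658, (44.12, 48.68), width = 2 · t* · s/√n = 4.56

The 90% CI is wider by 4.56 - 3.54 = 1.02.
Higher confidence requires a wider interval.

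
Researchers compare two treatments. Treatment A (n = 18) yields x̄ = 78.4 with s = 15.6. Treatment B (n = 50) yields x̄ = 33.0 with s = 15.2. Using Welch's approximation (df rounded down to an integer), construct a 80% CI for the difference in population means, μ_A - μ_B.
(39.82, 50.98)

Difference: x̄₁ - x̄₂ = 45.40
SE = √(s₁²/n₁ + s₂²/n₂) = √(15.6²/18 + 15.2²/50) = 4.2592
df = 29.41 → 29 (Welch–Satterthwaite, rounded down)
t* = 1.311

CI: 45.40 ± 1.311 · 4.2592 = 45.40 ± 5.58 = (39.82, 50.98)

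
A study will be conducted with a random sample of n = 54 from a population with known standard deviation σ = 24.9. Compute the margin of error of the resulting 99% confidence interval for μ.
Margin of error = 8.73

Margin of error = z* · σ/√n
= 2.576 · 24.9/√54
= 2.576 · 24.9/7.3485
= 8.73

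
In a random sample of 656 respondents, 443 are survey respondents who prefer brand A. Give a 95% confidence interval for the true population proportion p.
(0.639, 0.711)

Proportion CI:
p̂ = 443/656 = 0.67530
SE = √(p̂(1-p̂)/n) = √(0.67530 · 0.32470 / 656) = 0.01828

z* = 1.960
Margin = z* · SE = 1.960 · 0.01828 = 0.0358

CI: 0.67530 ± 0.0358 = (0.639, 0.711)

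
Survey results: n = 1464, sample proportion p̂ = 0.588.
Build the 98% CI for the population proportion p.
(0.558, 0.618)

Proportion CI:
SE = √(p̂(1-p̂)/n) = √(0.588 · 0.412 / 1464) = 0.01286

z* = 2.326
Margin = z* · SE = 2.326 · 0.01286 = 0.0299

CI: 0.588 ± 0.0299 = (0.558, 0.618)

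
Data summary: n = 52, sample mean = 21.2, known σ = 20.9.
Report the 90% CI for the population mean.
(16.43, 25.97)

z-interval (σ known):
z* = 1.645 for 90% confidence

Margin of error = z* · σ/√n = 1.645 · 20.9/√52 = 4.77

CI: (21.2 - 4.77, 21.2 + 4.77) = (16.43, 25.97)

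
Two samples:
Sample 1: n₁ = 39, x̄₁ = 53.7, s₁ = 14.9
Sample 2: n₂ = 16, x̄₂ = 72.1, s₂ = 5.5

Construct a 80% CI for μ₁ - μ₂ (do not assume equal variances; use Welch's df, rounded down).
(-21.97, -14.83)

Difference: x̄₁ - x̄₂ = -18.40
SE = √(s₁²/n₁ + s₂²/n₂) = √(14.9²/39 + 5.5²/16) = 2.7538
df = 52.71 → 52 (Welch–Satterthwaite, rounded down)
t* = 1.298

CI: -18.40 ± 1.298 · 2.7538 = -18.40 ± 3.57 = (-21.97, -14.83)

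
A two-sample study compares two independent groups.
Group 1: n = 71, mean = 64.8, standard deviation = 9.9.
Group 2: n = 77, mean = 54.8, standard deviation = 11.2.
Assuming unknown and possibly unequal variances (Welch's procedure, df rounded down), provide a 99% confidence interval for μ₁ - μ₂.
(5.47, 14.53)

Difference: x̄₁ - x̄₂ = 10.00
SE = √(s₁²/n₁ + s₂²/n₂) = √(9.9²/71 + 11.2²/77) = 1.7348
df = 145.75 → 145 (Welch–Satterthwaite, rounded down)
t* = 2.610

CI: 10.00 ± 2.610 · 1.7348 = 10.00 ± 4.53 = (5.47, 14.53)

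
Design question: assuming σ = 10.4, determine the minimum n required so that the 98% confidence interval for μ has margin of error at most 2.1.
n ≥ 133

For margin E ≤ 2.1:
n ≥ (z* · σ / E)²
n ≥ (2.326 · 10.4 / 2.1)²
n ≥ 132.69

Minimum n = 133 (rounding up)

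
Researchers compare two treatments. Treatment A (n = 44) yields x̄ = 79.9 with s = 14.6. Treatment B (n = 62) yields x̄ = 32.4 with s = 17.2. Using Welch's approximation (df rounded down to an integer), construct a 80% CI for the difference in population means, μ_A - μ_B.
(43.50, 51.50)

Difference: x̄₁ - x̄₂ = 47.50
SE = √(s₁²/n₁ + s₂²/n₂) = √(14.6²/44 + 17.2²/62) = 3.1010
df = 100.61 → 100 (Welch–Satterthwaite, rounded down)
t* = 1.290

CI: 47.50 ± 1.290 · 3.1010 = 47.50 ± 4.00 = (43.50, 51.50)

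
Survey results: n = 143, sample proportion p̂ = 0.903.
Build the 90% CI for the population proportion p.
(0.862, 0.944)

Proportion CI:
SE = √(p̂(1-p̂)/n) = √(0.903 · 0.097 / 143) = 0.02475

z* = 1.645
Margin = z* · SE = 1.645 · 0.02475 = 0.0407

CI: 0.903 ± 0.0407 = (0.862, 0.944)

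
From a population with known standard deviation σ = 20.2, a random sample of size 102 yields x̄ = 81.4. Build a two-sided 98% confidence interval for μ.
(76.75, 86.05)

z-interval (σ known):
z* = 2.326 for 98% confidence

Margin of error = z* · σ/√n = 2.326 · 20.2/√102 = 4.65

CI: (81.4 - 4.65, 81.4 + 4.65) = (76.75, 86.05)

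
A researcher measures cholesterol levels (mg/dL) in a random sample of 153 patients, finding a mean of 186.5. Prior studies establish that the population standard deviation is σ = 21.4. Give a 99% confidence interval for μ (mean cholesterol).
(182.04, 190.96)

z-interval (σ known):
z* = 2.576 for 99% confidence

Margin of error = z* · σ/√n = 2.576 · 21.4/√153 = 4.46

CI: (186.5 - 4.46, 186.5 + 4.46) = (182.04, 190.96)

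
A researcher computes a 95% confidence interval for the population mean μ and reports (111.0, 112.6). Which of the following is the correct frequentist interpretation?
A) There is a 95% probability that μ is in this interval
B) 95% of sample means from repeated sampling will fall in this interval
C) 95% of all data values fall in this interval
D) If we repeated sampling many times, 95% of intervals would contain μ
D

A) Wrong — μ is fixed; the randomness lives in the interval, not in μ.
B) Wrong — coverage applies to intervals containing μ, not to future x̄ values.
C) Wrong — a CI is about the parameter μ, not individual data values.
D) Correct — this is the frequentist long-run coverage interpretation.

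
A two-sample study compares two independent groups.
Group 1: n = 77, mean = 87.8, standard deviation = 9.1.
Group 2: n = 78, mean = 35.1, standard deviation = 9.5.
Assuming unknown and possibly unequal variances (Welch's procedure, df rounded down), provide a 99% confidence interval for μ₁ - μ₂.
(48.80, 56.60)

Difference: x̄₁ - x̄₂ = 52.70
SE = √(s₁²/n₁ + s₂²/n₂) = √(9.1²/77 + 9.5²/78) = 1.4942
df = 152.86 → 152 (Welch–Satterthwaite, rounded down)
t* = 2.609

CI: 52.70 ± 2.609 · 1.4942 = 52.70 ± 3.90 = (48.80, 56.60)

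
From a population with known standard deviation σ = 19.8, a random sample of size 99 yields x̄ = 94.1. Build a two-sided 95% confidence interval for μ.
(90.20, 98.00)

z-interval (σ known):
z* = 1.960 for 95% confidence

Margin of error = z* · σ/√n = 1.960 · 19.8/√99 = 3.90

CI: (94.1 - 3.90, 94.1 + 3.90) = (90.20, 98.00)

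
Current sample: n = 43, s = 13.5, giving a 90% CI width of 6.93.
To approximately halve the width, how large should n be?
n ≈ 172

CI width ∝ 1/√n
To reduce width by factor 2, need √n to grow by 2 → need 2² = 4 times as many samples.

Current: n = 43, width = 6.93
New: n = 172, width ≈ 3.41

Width reduced by factor of 6.93/3.41 = 2.03.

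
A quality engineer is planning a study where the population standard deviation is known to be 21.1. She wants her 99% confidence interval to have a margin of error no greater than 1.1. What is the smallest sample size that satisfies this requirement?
n ≥ 2442

For margin E ≤ 1.1:
n ≥ (z* · σ / E)²
n ≥ (2.576 · 21.1 / 1.1)²
n ≥ 2441.58

Minimum n = 2442 (rounding up)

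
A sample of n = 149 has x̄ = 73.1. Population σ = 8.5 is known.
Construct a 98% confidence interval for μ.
(71.48, 74.72)

z-interval (σ known):
z* = 2.326 for 98% confidence

Margin of error = z* · σ/√n = 2.326 · 8.5/√149 = 1.62

CI: (73.1 - 1.62, 73.1 + 1.62) = (71.48, 74.72)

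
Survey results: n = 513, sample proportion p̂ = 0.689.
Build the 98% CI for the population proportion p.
(0.641, 0.737)

Proportion CI:
SE = √(p̂(1-p̂)/n) = √(0.689 · 0.311 / 513) = 0.02044

z* = 2.326
Margin = z* · SE = 2.326 · 0.02044 = 0.0475

CI: 0.689 ± 0.0475 = (0.641, 0.737)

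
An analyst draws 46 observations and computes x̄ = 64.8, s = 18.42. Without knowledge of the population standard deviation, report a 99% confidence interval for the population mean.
(57.49, 72.11)

t-interval (σ unknown):
df = n - 1 = 45
t* = 2.690 for 99% confidence

Margin of error = t* · s/√n = 2.690 · 18.42/√46 = 7.31

CI: (57.49, 72.11)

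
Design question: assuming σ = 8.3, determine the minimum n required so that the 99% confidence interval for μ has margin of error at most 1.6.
n ≥ 179

For margin E ≤ 1.6:
n ≥ (z* · σ / E)²
n ≥ (2.576 · 8.3 / 1.6)²
n ≥ 178.57

Minimum n = 179 (rounding up)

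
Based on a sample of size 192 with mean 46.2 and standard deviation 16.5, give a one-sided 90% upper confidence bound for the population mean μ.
μ ≤ 47.73

Upper bound (one-sided):
t* = 1.286 (one-sided for 90%)
Upper bound = x̄ + t* · s/√n = 46.2 + 1.286 · 16.5/√192 = 47.73

We are 90% confident that μ ≤ 47.73.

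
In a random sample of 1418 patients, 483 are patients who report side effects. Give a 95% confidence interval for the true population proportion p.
(0.316, 0.365)

Proportion CI:
p̂ = 483/1418 = 0.34062
SE = √(p̂(1-p̂)/n) = √(0.34062 · 0.65938 / 1418) = 0.01259

z* = 1.960
Margin = z* · SE = 1.960 · 0.01259 = 0.0247

CI: 0.34062 ± 0.0247 = (0.316, 0.365)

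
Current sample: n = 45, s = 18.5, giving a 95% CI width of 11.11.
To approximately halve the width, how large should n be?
n ≈ 180

CI width ∝ 1/√n
To reduce width by factor 2, need √n to grow by 2 → need 2² = 4 times as many samples.

Current: n = 45, width = 11.11
New: n = 180, width ≈ 5.44

Width reduced by factor of 11.11/5.44 = 2.04.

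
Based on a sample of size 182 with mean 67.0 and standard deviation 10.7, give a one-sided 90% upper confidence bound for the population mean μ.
μ ≤ 68.02

Upper bound (one-sided):
t* = 1.286 (one-sided for 90%)
Upper bound = x̄ + t* · s/√n = 67.0 + 1.286 · 10.7/√182 = 68.02

We are 90% confident that μ ≤ 68.02.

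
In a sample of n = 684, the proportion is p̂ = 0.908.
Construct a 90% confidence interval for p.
(0.890, 0.926)

Proportion CI:
SE = √(p̂(1-p̂)/n) = √(0.908 · 0.092 / 684) = 0.01105

z* = 1.645
Margin = z* · SE = 1.645 · 0.01105 = 0.0182

CI: 0.908 ± 0.0182 = (0.890, 0.926)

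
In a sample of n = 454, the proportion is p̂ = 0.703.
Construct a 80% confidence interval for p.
(0.676, 0.730)

Proportion CI:
SE = √(p̂(1-p̂)/n) = √(0.703 · 0.297 / 454) = 0.02145

z* = 1.282
Margin = z* · SE = 1.282 · 0.02145 = 0.0275

CI: 0.703 ± 0.0275 = (0.676, 0.730)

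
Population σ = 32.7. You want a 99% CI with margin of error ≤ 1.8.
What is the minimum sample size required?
n ≥ 2190

For margin E ≤ 1.8:
n ≥ (z* · σ / E)²
n ≥ (2.576 · 32.7 / 1.8)²
n ≥ 2189.99

Minimum n = 2190 (rounding up)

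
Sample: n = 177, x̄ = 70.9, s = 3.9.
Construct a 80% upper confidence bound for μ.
μ ≤ 71.15

Upper bound (one-sided):
t* = 0.844 (one-sided for 80%)
Upper bound = x̄ + t* · s/√n = 70.9 + 0.844 · 3.9/√177 = 71.15

We are 80% confident that μ ≤ 71.15.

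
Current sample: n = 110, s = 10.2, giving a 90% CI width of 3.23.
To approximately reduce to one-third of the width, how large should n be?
n ≈ 990

CI width ∝ 1/√n
To reduce width by factor 3, need √n to grow by 3 → need 3² = 9 times as many samples.

Current: n = 110, width = 3.23
New: n = 990, width ≈ 1.07

Width reduced by factor of 3.23/1.07 = 3.02.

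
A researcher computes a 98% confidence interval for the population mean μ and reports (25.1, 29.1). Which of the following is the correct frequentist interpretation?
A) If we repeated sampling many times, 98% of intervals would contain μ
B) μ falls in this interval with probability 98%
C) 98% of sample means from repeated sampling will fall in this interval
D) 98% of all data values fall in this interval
A

A) Correct — this is the frequentist long-run coverage interpretation.
B) Wrong — μ is fixed; the randomness lives in the interval, not in μ.
C) Wrong — coverage applies to intervals containing μ, not to future x̄ values.
D) Wrong — a CI is about the parameter μ, not individual data values.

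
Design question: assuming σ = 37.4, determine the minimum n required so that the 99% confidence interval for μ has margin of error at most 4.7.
n ≥ 421

For margin E ≤ 4.7:
n ≥ (z* · σ / E)²
n ≥ (2.576 · 37.4 / 4.7)²
n ≥ 420.18

Minimum n = 421 (rounding up)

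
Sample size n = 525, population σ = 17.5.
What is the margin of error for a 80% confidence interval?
Margin of error = 0.98

Margin of error = z* · σ/√n
= 1.282 · 17.5/√525
= 1.282 · 17.5/22.9129
= 0.98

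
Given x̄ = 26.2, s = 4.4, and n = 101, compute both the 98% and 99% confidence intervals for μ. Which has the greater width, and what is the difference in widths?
99% CI is wider by 0.23

df = 100
98% CI: t* = 2.364, (25.17, 27.23), width = 2 · t* · s/√n = 2.07
99% CI: t* = 2.626, (25.05, 27.35), width = 2 · t* · s/√n = 2.30

The 99% CI is wider by 2.30 - 2.07 = 0.23.
Higher confidence requires a wider interval.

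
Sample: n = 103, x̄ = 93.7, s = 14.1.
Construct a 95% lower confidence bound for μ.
μ ≥ 91.39

Lower bound (one-sided):
t* = 1.660 (one-sided for 95%)
Lower bound = x̄ - t* · s/√n = 93.7 - 1.660 · 14.1/√103 = 91.39

We are 95% confident that μ ≥ 91.39.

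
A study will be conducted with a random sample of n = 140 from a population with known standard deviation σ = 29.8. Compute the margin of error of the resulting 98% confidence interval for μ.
Margin of error = 5.86

Margin of error = z* · σ/√n
= 2.326 · 29.8/√140
= 2.326 · 29.8/11.8322
= 5.86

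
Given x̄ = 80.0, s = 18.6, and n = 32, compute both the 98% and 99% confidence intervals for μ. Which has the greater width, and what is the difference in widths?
99% CI is wider by 1.91

df = 31
98% CI: t* = 2.453, (71.93, 88.07), width = 2 · t* · s/√n = 16.13
99% CI: t* = 2.744, (70.98, 89.02), width = 2 · t* · s/√n = 18.04

The 99% CI is wider by 18.04 - 16.13 = 1.91.
Higher confidence requires a wider interval.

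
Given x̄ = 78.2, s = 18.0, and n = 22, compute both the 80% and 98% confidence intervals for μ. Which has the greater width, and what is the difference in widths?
98% CI is wider by 9.18

df = 21
80% CI: t* = 1.323, (73.12, 83.28), width = 2 · t* · s/√n = 10.15
98% CI: t* = 2.518, (68.54, 87.86), width = 2 · t* · s/√n = 19.33

The 98% CI is wider by 19.33 - 10.15 = 9.18.
Higher confidence requires a wider interval.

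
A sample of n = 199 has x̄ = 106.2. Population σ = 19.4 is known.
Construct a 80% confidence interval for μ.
(104.44, 107.96)

z-interval (σ known):
z* = 1.282 for 80% confidence

Margin of error = z* · σ/√n = 1.282 · 19.4/√199 = 1.76

CI: (106.2 - 1.76, 106.2 + 1.76) = (104.44, 107.96)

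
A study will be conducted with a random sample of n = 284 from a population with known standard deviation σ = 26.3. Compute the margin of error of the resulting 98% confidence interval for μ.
Margin of error = 3.63

Margin of error = z* · σ/√n
= 2.326 · 26.3/√284
= 2.326 · 26.3/16.8523
= 3.63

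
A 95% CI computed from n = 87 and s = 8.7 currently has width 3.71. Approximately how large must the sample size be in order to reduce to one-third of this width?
n ≈ 783

CI width ∝ 1/√n
To reduce width by factor 3, need √n to grow by 3 → need 3² = 9 times as many samples.

Current: n = 87, width = 3.71
New: n = 783, width ≈ 1.22

Width reduced by factor of 3.71/1.22 = 3.04.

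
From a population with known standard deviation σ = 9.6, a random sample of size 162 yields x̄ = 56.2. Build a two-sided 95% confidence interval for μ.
(54.72, 57.68)

z-interval (σ known):
z* = 1.960 for 95% confidence

Margin of error = z* · σ/√n = 1.960 · 9.6/√162 = 1.48

CI: (56.2 - 1.48, 56.2 + 1.48) = (54.72, 57.68)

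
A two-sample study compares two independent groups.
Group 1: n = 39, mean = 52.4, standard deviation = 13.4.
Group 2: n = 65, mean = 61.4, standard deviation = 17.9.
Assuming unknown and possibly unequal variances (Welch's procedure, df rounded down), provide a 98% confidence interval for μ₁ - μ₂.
(-16.31, -1.69)

Difference: x̄₁ - x̄₂ = -9.00
SE = √(s₁²/n₁ + s₂²/n₂) = √(13.4²/39 + 17.9²/65) = 3.0876
df = 96.95 → 96 (Welch–Satterthwaite, rounded down)
t* = 2.366

CI: -9.00 ± 2.366 · 3.0876 = -9.00 ± 7.31 = (-16.31, -1.69)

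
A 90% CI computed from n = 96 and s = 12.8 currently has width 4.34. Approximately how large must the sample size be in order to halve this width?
n ≈ 384

CI width ∝ 1/√n
To reduce width by factor 2, need √n to grow by 2 → need 2² = 4 times as many samples.

Current: n = 96, width = 4.34
New: n = 384, width ≈ 2.15

Width reduced by factor of 4.34/2.15 = 2.02.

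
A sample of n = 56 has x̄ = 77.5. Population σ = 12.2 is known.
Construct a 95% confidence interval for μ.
(74.30, 80.70)

z-interval (σ known):
z* = 1.960 for 95% confidence

Margin of error = z* · σ/√n = 1.960 · 12.2/√56 = 3.20

CI: (77.5 - 3.20, 77.5 + 3.20) = (74.30, 80.70)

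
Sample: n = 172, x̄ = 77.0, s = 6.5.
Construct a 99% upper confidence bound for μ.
μ ≤ 78.16

Upper bound (one-sided):
t* = 2.348 (one-sided for 99%)
Upper bound = x̄ + t* · s/√n = 77.0 + 2.348 · 6.5/√172 = 78.16

We are 99% confident that μ ≤ 78.16.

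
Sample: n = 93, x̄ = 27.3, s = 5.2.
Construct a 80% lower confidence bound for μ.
μ ≥ 26.84

Lower bound (one-sided):
t* = 0.846 (one-sided for 80%)
Lower bound = x̄ - t* · s/√n = 27.3 - 0.846 · 5.2/√93 = 26.84

We are 80% confident that μ ≥ 26.84.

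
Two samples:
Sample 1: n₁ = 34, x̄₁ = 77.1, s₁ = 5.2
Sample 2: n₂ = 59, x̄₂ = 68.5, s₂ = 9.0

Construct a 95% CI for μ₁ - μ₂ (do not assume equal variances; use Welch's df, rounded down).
(5.67, 11.53)

Difference: x̄₁ - x̄₂ = 8.60
SE = √(s₁²/n₁ + s₂²/n₂) = √(5.2²/34 + 9.0²/59) = 1.4725
df = 90.99 → 90 (Welch–Satterthwaite, rounded down)
t* = 1.987

CI: 8.60 ± 1.987 · 1.4725 = 8.60 ± 2.93 = (5.67, 11.53)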